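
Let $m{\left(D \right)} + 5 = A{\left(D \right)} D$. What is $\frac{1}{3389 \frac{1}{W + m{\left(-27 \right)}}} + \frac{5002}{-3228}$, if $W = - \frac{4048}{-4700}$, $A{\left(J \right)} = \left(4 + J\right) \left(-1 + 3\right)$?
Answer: $- \frac{7611627557}{6427069050} \approx -1.1843$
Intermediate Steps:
$A{\left(J \right)} = 8 + 2 J$ ($A{\left(J \right)} = \left(4 + J\right) 2 = 8 + 2 J$)
$m{\left(D \right)} = -5 + D \left(8 + 2 D\right)$ ($m{\left(D \right)} = -5 + \left(8 + 2 D\right) D = -5 + D \left(8 + 2 D\right)$)
$W = \frac{1012}{1175}$ ($W = \left(-4048\right) \left(- \frac{1}{4700}\right) = \frac{1012}{1175} \approx 0.86128$)
$\frac{1}{3389 \frac{1}{W + m{\left(-27 \right)}}} + \frac{5002}{-3228} = \frac{1}{3389 \frac{1}{\frac{1012}{1175} - \left(5 + 54 \left(4 - 27\right)\right)}} + \frac{5002}{-3228} = \frac{1}{3389 \frac{1}{\frac{1012}{1175} - \left(5 + 54 \left(-23\right)\right)}} + 5002 \left(- \frac{1}{3228}\right) = \frac{1}{3389 \frac{1}{\frac{1012}{1175} + \left(-5 + 1242\right)}} - \frac{2501}{1614} = \frac{1}{3389 \frac{1}{\frac{1012}{1175} + 1237}} - \frac{2501}{1614} = \frac{1}{3389 \frac{1}{\frac{1454487}{1175}}} - \frac{2501}{1614} = \frac{1}{3389 \cdot \frac{1175}{1454487}} - \frac{2501}{1614} = \frac{1}{3389} \cdot \frac{1454487}{1175} - \frac{2501}{1614} = \frac{1454487}{3982075} - \frac{2501}{1614} = - \frac{7611627557}{6427069050}$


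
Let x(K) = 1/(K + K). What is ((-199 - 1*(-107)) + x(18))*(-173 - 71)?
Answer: 201971/9 ≈ 22441.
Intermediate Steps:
x(K) = 1/(2*K)
((-199 - 1*(-107)) + x(18))*(-173 - 71) = ((-199 - 1*(-107)) + (½)/18)*(-173 - 71) = ((-199 + 107) + (½)*(1/18))*(-244) = (-92 + 1/36)*(-244) = -3311/36*(-244) = 201971/9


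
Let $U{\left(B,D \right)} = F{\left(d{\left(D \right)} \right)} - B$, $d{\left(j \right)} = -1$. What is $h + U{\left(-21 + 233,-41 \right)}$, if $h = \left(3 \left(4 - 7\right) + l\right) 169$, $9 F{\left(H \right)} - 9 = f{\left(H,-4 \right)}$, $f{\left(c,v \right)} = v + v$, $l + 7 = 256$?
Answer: $\frac{363133}{9} \approx 40348.0$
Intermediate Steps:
$l = 249$ ($l = -7 + 256 = 249$)
$f{\left(c,v \right)} = 2 v$
$F{\left(H \right)} = \frac{1}{9}$ ($F{\left(H \right)} = 1 + \frac{2 \left(-4\right)}{9} = 1 + \frac{1}{9} \left(-8\right) = 1 - \frac{8}{9} = \frac{1}{9}$)
$h = 40560$ ($h = \left(3 \left(4 - 7\right) + 249\right) 169 = \left(3 \left(-3\right) + 249\right) 169 = \left(-9 + 249\right) 169 = 240 \cdot 169 = 40560$)
$U{\left(B,D \right)} = \frac{1}{9} - B$
$h + U{\left(-21 + 233,-41 \right)} = 40560 + \left(\frac{1}{9} - \left(-21 + 233\right)\right) = 40560 + \left(\frac{1}{9} - 212\right) = 40560 - \frac{1907}{9} = \frac{363133}{9}$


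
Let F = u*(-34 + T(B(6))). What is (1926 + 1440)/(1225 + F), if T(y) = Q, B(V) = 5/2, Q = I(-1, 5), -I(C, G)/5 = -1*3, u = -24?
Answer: 3366/1681 ≈ 2.0024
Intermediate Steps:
I(C, G) = 15 (I(C, G) = -(-5)*3 = -5*(-3) = 15)
Q = 15
B(V) = 5/2 (B(V) = 5*(½) = 5/2)
T(y) = 15
F = 456 (F = -24*(-34 + 15) = -24*(-19) = 456)
(1926 + 1440)/(1225 + F) = (1926 + 1440)/(1225 + 456) = 3366/1681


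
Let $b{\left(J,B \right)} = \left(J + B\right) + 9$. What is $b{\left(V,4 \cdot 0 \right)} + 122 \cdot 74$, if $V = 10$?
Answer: $9047$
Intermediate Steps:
$b{\left(J,B \right)} = 9 + B + J$ ($b{\left(J,B \right)} = \left(B + J\right) + 9 = 9 + B + J$)
$b{\left(V,4 \cdot 0 \right)} + 122 \cdot 74 = \left(9 + 4 \cdot 0 + 10\right) + 122 \cdot 74 = \left(9 + 0 + 10\right) + 9028 = 19 + 9028 = 9047$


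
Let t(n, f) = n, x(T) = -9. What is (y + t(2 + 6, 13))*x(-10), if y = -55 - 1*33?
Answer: 720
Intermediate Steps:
y = -88 (y = -55 - 33 = -88)
(y + t(2 + 6, 13))*x(-10) = (-88 + (2 + 6))*(-9) = (-88 + 8)*(-9) = -80*(-9) = 720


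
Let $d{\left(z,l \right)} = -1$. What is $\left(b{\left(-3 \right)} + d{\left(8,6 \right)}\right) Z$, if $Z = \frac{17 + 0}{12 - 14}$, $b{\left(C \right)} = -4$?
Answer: $\frac{85}{2} \approx 42.5$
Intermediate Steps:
$Z = - \frac{17}{2}$ ($Z = \frac{17}{12 - 14} = \frac{17}{-2} = 17 \left(- \frac{1}{2}\right) = - \frac{17}{2} \approx -8.5$)
$\left(b{\left(-3 \right)} + d{\left(8,6 \right)}\right) Z = \left(-4 - 1\right) \left(- \frac{17}{2}\right) = \left(-5\right) \left(- \frac{17}{2}\right) = \frac{85}{2}$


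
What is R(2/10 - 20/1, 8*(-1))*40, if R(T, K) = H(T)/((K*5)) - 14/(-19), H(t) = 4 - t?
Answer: 539/95 ≈ 5.6737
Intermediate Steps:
R(T, K) = 14/19 + (4 - T)/(5*K) (R(T, K) = (4 - T)/((K*5)) - 14/(-19) = (4 - T)/((5*K)) - 14*(-1/19) = (4 - T)*(1/(5*K)) + 14/19 = (4 - T)/(5*K) + 14/19 = 14/19 + (4 - T)/(5*K))
R(2/10 - 20/1, 8*(-1))*40 = ((76 - 19*(2/10 - 20/1) + 70*(8*(-1)))/(95*((8*(-1)))))*40 = ((1/95)*(76 - 19*(2*(⅒) - 20*1) + 70*(-8))/(-8))*40 = ((1/95)*(-⅛)*(76 - 19*(⅕ - 20) - 560))*40 = ((1/95)*(-⅛)*(76 - 19*(-99/5) - 560))*40 = ((1/95)*(-⅛)*(76 + 1881/5 - 560))*40 = ((1/95)*(-⅛)*(-539/5))*40 = (539/3800)*40 = 539/95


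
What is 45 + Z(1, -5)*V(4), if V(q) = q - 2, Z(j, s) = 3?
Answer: 51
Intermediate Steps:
V(q) = -2 + q
45 + Z(1, -5)*V(4) = 45 + 3*(-2 + 4) = 45 + 3*2 = 45 + 6 = 51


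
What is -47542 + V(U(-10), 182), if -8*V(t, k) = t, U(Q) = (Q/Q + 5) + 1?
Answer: -380343/8 ≈ -47543.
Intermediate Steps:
U(Q) = 7 (U(Q) = (1 + 5) + 1 = 6 + 1 = 7)
V(t, k) = -t/8
-47542 + V(U(-10), 182) = -47542 - ⅛*7 = -47542 - 7/8 = -380343/8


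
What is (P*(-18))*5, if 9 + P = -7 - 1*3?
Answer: 1710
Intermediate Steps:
P = -19 (P = -9 + (-7 - 1*3) = -9 + (-7 - 3) = -9 - 10 = -19)
(P*(-18))*5 = -19*(-18)*5 = 342*5 = 1710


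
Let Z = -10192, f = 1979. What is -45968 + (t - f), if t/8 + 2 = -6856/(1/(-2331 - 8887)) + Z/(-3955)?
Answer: 347608860713/565 ≈ 6.1524e+8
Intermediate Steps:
t = 347635950768/565 (t = -16 + 8*(-6856/(1/(-2331 - 8887)) - 10192/(-3955)) = -16 + 8*(-6856/(1/(-11218)) - 10192*(-1/3955)) = -16 + 8*(-6856/(-1/11218) + 1456/565) = -16 + 8*(-6856*(-11218) + 1456/565) = -16 + 8*(76910608 + 1456/565) = -16 + 8*(43454494976/565) = -16 + 347635959808/565 = 347635950768/565 ≈ 6.1528e+8)
-45968 + (t - f) = -45968 + (347635950768/565 - 1*1979) = -45968 + (347635950768/565 - 1979) = -45968 + 347634832633/565 = 347608860713/565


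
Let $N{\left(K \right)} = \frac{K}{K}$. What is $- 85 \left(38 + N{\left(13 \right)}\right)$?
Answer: $-3315$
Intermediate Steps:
$N{\left(K \right)} = 1$
$- 85 \left(38 + N{\left(13 \right)}\right) = - 85 \left(38 + 1\right) = \left(-85\right) 39 = -3315$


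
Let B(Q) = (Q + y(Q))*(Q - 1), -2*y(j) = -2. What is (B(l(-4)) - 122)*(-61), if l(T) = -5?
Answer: 5978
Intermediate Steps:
y(j) = 1 (y(j) = -1/2*(-2) = 1)
B(Q) = (1 + Q)*(-1 + Q) (B(Q) = (Q + 1)*(Q - 1) = (1 + Q)*(-1 + Q))
(B(l(-4)) - 122)*(-61) = ((-1 + (-5)**2) - 122)*(-61) = ((-1 + 25) - 122)*(-61) = (24 - 122)*(-61) = -98*(-61) = 5978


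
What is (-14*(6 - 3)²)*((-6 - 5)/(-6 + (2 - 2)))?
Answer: -231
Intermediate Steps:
(-14*(6 - 3)²)*((-6 - 5)/(-6 + (2 - 2))) = (-14*3²)*(-11/(-6 + 0)) = (-14*9)*(-11/(-6)) = -(-1386)*(-1)/6 = -126*11/6 = -231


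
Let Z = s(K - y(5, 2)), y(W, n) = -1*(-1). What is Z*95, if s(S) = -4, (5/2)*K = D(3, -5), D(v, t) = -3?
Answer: -380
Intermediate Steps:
y(W, n) = 1
K = -6/5 (K = (⅖)*(-3) = -6/5 ≈ -1.2000)
Z = -4
Z*95 = -4*95 = -380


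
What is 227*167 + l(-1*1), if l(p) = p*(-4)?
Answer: 37913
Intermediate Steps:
l(p) = -4*p
227*167 + l(-1*1) = 227*167 - (-4) = 37909 - 4*(-1) = 37909 + 4 = 37913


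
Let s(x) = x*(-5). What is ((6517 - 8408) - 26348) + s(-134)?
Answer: -27569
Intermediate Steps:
s(x) = -5*x
((6517 - 8408) - 26348) + s(-134) = ((6517 - 8408) - 26348) - 5*(-134) = (-1891 - 26348) + 670 = -28239 + 670 = -27569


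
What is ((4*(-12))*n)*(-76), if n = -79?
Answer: -288192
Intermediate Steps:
((4*(-12))*n)*(-76) = ((4*(-12))*(-79))*(-76) = -48*(-79)*(-76) = 3792*(-76) = -288192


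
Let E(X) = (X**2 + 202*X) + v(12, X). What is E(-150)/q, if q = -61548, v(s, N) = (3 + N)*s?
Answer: 797/5129 ≈ 0.15539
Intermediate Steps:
v(s, N) = s*(3 + N)
E(X) = 36 + X**2 + 214*X (E(X) = (X**2 + 202*X) + 12*(3 + X) = (X**2 + 202*X) + (36 + 12*X) = 36 + X**2 + 214*X)
E(-150)/q = (36 + (-150)**2 + 214*(-150))/(-61548) = (36 + 22500 - 32100)*(-1/61548) = -9564*(-1/61548) = 797/5129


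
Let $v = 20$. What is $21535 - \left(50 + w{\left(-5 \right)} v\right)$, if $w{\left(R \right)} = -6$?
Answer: $21605$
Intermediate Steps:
$21535 - \left(50 + w{\left(-5 \right)} v\right) = 21535 - \left(50 - 120\right) = 21535 - -70 = 21535 + 70 = 21605$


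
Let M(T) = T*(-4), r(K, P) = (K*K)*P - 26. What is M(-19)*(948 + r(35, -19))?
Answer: -1698828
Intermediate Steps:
r(K, P) = -26 + P*K² (r(K, P) = K²*P - 26 = P*K² - 26 = -26 + P*K²)
M(T) = -4*T
M(-19)*(948 + r(35, -19)) = (-4*(-19))*(948 + (-26 - 19*35²)) = 76*(948 + (-26 - 19*1225)) = 76*(948 + (-26 - 23275)) = 76*(948 - 23301) = 76*(-22353) = -1698828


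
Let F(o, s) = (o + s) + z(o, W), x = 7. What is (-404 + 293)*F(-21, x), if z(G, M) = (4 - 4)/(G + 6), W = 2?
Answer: 1554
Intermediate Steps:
z(G, M) = 0 (z(G, M) = 0/(6 + G) = 0)
F(o, s) = o + s (F(o, s) = (o + s) + 0 = o + s)
(-404 + 293)*F(-21, x) = (-404 + 293)*(-21 + 7) = -111*(-14) = 1554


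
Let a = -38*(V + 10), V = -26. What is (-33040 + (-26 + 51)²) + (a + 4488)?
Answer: -27319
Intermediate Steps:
a = 608 (a = -38*(-26 + 10) = -38*(-16) = 608)
(-33040 + (-26 + 51)²) + (a + 4488) = (-33040 + (-26 + 51)²) + (608 + 4488) = (-33040 + 25²) + 5096 = (-33040 + 625) + 5096 = -32415 + 5096 = -27319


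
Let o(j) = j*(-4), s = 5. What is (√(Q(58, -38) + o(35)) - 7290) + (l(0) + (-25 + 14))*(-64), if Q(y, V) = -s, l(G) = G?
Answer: -6586 + I*√145 ≈ -6586.0 + 12.042*I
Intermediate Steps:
o(j) = -4*j
Q(y, V) = -5 (Q(y, V) = -1*5 = -5)
(√(Q(58, -38) + o(35)) - 7290) + (l(0) + (-25 + 14))*(-64) = (√(-5 - 4*35) - 7290) + (0 + (-25 + 14))*(-64) = (√(-5 - 140) - 7290) + (0 - 11)*(-64) = (√(-145) - 7290) - 11*(-64) = (I*√145 - 7290) + 704 = (-7290 + I*√145) + 704 = -6586 + I*√145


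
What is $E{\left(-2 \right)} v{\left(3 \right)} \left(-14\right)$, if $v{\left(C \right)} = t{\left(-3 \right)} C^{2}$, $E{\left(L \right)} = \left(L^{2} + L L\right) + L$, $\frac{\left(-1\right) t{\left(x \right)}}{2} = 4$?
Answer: $6048$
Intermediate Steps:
$t{\left(x \right)} = -8$ ($t{\left(x \right)} = \left(-2\right) 4 = -8$)
$E{\left(L \right)} = L + 2 L^{2}$ ($E{\left(L \right)} = \left(L^{2} + L^{2}\right) + L = 2 L^{2} + L = L + 2 L^{2}$)
$v{\left(C \right)} = - 8 C^{2}$
$E{\left(-2 \right)} v{\left(3 \right)} \left(-14\right) = - 2 \left(1 + 2 \left(-2\right)\right) \left(- 8 \cdot 3^{2}\right) \left(-14\right) = - 2 \left(1 - 4\right) \left(\left(-8\right) 9\right) \left(-14\right) = \left(-2\right) \left(-3\right) \left(-72\right) \left(-14\right) = 6 \left(-72\right) \left(-14\right) = \left(-432\right) \left(-14\right) = 6048$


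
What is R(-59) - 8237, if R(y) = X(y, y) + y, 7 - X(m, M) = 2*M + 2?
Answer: -8173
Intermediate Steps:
X(m, M) = 5 - 2*M (X(m, M) = 7 - (2*M + 2) = 7 - (2 + 2*M) = 7 + (-2 - 2*M) = 5 - 2*M)
R(y) = 5 - y (R(y) = (5 - 2*y) + y = 5 - y)
R(-59) - 8237 = (5 - 1*(-59)) - 8237 = (5 + 59) - 8237 = 64 - 8237 = -8173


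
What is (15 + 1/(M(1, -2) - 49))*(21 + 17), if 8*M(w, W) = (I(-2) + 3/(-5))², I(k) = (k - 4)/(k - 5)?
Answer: 273295430/480119 ≈ 569.22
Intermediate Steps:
I(k) = (-4 + k)/(-5 + k)
M(w, W) = 81/9800 (M(w, W) = ((-4 - 2)/(-5 - 2) + 3/(-5))²/8 = (-6/(-7) + 3*(-⅕))²/8 = (-⅐*(-6) - ⅗)²/8 = (6/7 - ⅗)²/8 = (9/35)²/8 = (⅛)*(81/1225) = 81/9800)
(15 + 1/(M(1, -2) - 49))*(21 + 17) = (15 + 1/(81/9800 - 49))*(21 + 17) = (15 + 1/(-480119/9800))*38 = (15 - 9800/480119)*38 = (7191985/480119)*38 = 273295430/480119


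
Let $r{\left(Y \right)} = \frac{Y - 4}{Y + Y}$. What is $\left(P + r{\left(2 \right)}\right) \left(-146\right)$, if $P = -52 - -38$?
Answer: $2117$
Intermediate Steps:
$r{\left(Y \right)} = \frac{-4 + Y}{2 Y}$
$P = -14$ ($P = -52 + 38 = -14$)
$\left(P + r{\left(2 \right)}\right) \left(-146\right) = \left(-14 + \frac{-4 + 2}{2 \cdot 2}\right) \left(-146\right) = \left(-14 + \frac{1}{2} \cdot \frac{1}{2} \left(-2\right)\right) \left(-146\right) = \left(-14 - \frac{1}{2}\right) \left(-146\right) = \left(- \frac{29}{2}\right) \left(-146\right) = 2117$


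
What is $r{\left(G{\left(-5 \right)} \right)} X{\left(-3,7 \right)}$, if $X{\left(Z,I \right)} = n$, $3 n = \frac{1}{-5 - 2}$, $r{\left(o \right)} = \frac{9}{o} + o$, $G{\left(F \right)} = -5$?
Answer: $\frac{34}{105} \approx 0.32381$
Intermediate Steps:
$r{\left(o \right)} = o + \frac{9}{o}$
$n = - \frac{1}{21}$ ($n = \frac{1}{3 \left(-5 - 2\right)} = \frac{1}{3 \left(-7\right)} = \frac{1}{3} \left(- \frac{1}{7}\right) = - \frac{1}{21} \approx -0.047619$)
$X{\left(Z,I \right)} = - \frac{1}{21}$
$r{\left(G{\left(-5 \right)} \right)} X{\left(-3,7 \right)} = \left(-5 + \frac{9}{-5}\right) \left(- \frac{1}{21}\right) = \left(-5 + 9 \left(- \frac{1}{5}\right)\right) \left(- \frac{1}{21}\right) = \left(-5 - \frac{9}{5}\right) \left(- \frac{1}{21}\right) = \left(- \frac{34}{5}\right) \left(- \frac{1}{21}\right) = \frac{34}{105}$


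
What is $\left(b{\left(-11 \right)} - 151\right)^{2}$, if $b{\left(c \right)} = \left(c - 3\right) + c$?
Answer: $30976$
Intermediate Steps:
$b{\left(c \right)} = -3 + 2 c$ ($b{\left(c \right)} = \left(-3 + c\right) + c = -3 + 2 c$)
$\left(b{\left(-11 \right)} - 151\right)^{2} = \left(\left(-3 + 2 \left(-11\right)\right) - 151\right)^{2} = \left(\left(-3 - 22\right) - 151\right)^{2} = \left(-25 - 151\right)^{2} = \left(-176\right)^{2} = 30976$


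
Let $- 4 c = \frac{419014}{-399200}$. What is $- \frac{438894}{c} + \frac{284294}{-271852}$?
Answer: $- \frac{47630263086641129}{28477448482} \approx -1.6726 \cdot 10^{6}$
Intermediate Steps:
$c = \frac{209507}{798400}$ ($c = - \frac{419014 \frac{1}{-399200}}{4} = - \frac{419014 \left(- \frac{1}{399200}\right)}{4} = \left(- \frac{1}{4}\right) \left(- \frac{209507}{199600}\right) = \frac{209507}{798400} \approx 0.26241$)
$- \frac{438894}{c} + \frac{284294}{-271852} = - \frac{438894}{\frac{209507}{798400}} + \frac{284294}{-271852} = \left(-438894\right) \frac{798400}{209507} + 284294 \left(- \frac{1}{271852}\right) = - \frac{350412969600}{209507} - \frac{142147}{135926} = - \frac{47630263086641129}{28477448482}$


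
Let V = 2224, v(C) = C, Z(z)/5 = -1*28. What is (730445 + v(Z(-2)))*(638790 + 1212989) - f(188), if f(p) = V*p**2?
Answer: 1352284857539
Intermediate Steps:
Z(z) = -140 (Z(z) = 5*(-1*28) = 5*(-28) = -140)
f(p) = 2224*p**2
(730445 + v(Z(-2)))*(638790 + 1212989) - f(188) = (730445 - 140)*(638790 + 1212989) - 2224*188**2 = 730305*1851779 - 2224*35344 = 1352363462595 - 1*78605056 = 1352363462595 - 78605056 = 1352284857539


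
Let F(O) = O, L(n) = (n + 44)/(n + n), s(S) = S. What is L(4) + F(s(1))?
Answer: 7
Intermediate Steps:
L(n) = (44 + n)/(2*n) (L(n) = (44 + n)/((2*n)) = (44 + n)*(1/(2*n)) = (44 + n)/(2*n))
L(4) + F(s(1)) = (1/2)*(44 + 4)/4 + 1 = (1/2)*(1/4)*48 + 1 = 6 + 1 = 7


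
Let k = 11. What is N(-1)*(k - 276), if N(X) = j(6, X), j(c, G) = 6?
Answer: -1590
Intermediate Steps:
N(X) = 6
N(-1)*(k - 276) = 6*(11 - 276) = 6*(-265) = -1590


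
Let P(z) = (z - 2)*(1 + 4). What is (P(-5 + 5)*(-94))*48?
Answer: 45120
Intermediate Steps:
P(z) = -10 + 5*z (P(z) = (-2 + z)*5 = -10 + 5*z)
(P(-5 + 5)*(-94))*48 = ((-10 + 5*(-5 + 5))*(-94))*48 = ((-10 + 5*0)*(-94))*48 = ((-10 + 0)*(-94))*48 = -10*(-94)*48 = 940*48 = 45120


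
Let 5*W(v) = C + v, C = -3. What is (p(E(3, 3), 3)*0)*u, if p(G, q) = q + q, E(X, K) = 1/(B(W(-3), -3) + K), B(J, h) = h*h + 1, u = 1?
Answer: 0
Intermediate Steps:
W(v) = -⅗ + v/5 (W(v) = (-3 + v)/5 = -⅗ + v/5)
B(J, h) = 1 + h² (B(J, h) = h² + 1 = 1 + h²)
E(X, K) = 1/(10 + K) (E(X, K) = 1/((1 + (-3)²) + K) = 1/((1 + 9) + K) = 1/(10 + K))
p(G, q) = 2*q
(p(E(3, 3), 3)*0)*u = ((2*3)*0)*1 = (6*0)*1 = 0*1 = 0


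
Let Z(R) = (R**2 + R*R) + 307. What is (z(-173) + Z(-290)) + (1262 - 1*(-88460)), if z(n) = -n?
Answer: 258402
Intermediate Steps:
Z(R) = 307 + 2*R**2 (Z(R) = (R**2 + R**2) + 307 = 2*R**2 + 307 = 307 + 2*R**2)
(z(-173) + Z(-290)) + (1262 - 1*(-88460)) = (-1*(-173) + (307 + 2*(-290)**2)) + (1262 - 1*(-88460)) = (173 + (307 + 2*84100)) + (1262 + 88460) = (173 + (307 + 168200)) + 89722 = (173 + 168507) + 89722 = 168680 + 89722 = 258402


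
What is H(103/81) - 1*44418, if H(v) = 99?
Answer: -44319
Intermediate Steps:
H(103/81) - 1*44418 = 99 - 1*44418 = 99 - 44418 = -44319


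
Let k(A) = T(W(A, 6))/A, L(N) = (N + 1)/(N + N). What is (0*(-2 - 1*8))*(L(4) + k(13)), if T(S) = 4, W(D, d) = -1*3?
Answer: 0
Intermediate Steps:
W(D, d) = -3
L(N) = (1 + N)/(2*N) (L(N) = (1 + N)/((2*N)) = (1 + N)*(1/(2*N)) = (1 + N)/(2*N))
k(A) = 4/A
(0*(-2 - 1*8))*(L(4) + k(13)) = (0*(-2 - 1*8))*((½)*(1 + 4)/4 + 4/13) = (0*(-2 - 8))*((½)*(¼)*5 + 4*(1/13)) = (0*(-10))*(5/8 + 4/13) = 0*(97/104) = 0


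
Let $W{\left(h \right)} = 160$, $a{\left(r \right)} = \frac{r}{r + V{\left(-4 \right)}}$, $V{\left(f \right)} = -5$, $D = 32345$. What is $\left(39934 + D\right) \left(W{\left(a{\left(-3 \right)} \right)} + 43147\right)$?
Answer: $3130186653$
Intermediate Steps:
$a{\left(r \right)} = \frac{r}{-5 + r}$ ($a{\left(r \right)} = \frac{r}{r - 5} = \frac{r}{-5 + r}$)
$\left(39934 + D\right) \left(W{\left(a{\left(-3 \right)} \right)} + 43147\right) = \left(39934 + 32345\right) \left(160 + 43147\right) = 72279 \cdot 43307 = 3130186653$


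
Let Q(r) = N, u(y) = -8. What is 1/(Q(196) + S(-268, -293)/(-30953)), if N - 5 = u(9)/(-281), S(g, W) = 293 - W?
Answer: 8697793/43571923 ≈ 0.19962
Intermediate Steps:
N = 1413/281 (N = 5 - 8/(-281) = 5 - 8*(-1/281) = 5 + 8/281 = 1413/281 ≈ 5.0285)
Q(r) = 1413/281
1/(Q(196) + S(-268, -293)/(-30953)) = 1/(1413/281 + (293 - 1*(-293))/(-30953)) = 1/(1413/281 + (293 + 293)*(-1/30953)) = 1/(1413/281 + 586*(-1/30953)) = 1/(1413/281 - 586/30953) = 1/(43571923/8697793) = 8697793/43571923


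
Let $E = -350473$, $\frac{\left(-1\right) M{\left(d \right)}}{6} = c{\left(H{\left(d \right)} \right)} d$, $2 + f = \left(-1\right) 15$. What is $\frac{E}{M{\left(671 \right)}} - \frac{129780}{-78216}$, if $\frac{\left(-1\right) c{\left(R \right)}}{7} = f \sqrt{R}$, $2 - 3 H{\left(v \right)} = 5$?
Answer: $\frac{10815}{6518} - \frac{350473 i}{479094} \approx 1.6593 - 0.73153 i$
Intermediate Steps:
$f = -17$ ($f = -2 - 15 = -17$)
$H{\left(v \right)} = -1$ ($H{\left(v \right)} = \frac{2}{3} - \frac{5}{3} = -1$)
$c{\left(R \right)} = 119 \sqrt{R}$ ($c{\left(R \right)} = - 7 \left(- 17 \sqrt{R}\right) = 119 \sqrt{R}$)
$M{\left(d \right)} = - 714 i d$ ($M{\left(d \right)} = - 6 \cdot 119 \sqrt{-1} d = - 6 \cdot 119 i d = - 714 i d$)
$\frac{E}{M{\left(671 \right)}} - \frac{129780}{-78216} = - \frac{350473}{\left(-714\right) i 671} - \frac{129780}{-78216} = - \frac{350473}{\left(-479094\right) i} - - \frac{10815}{6518} = - 350473 \frac{i}{479094} + \frac{10815}{6518} = - \frac{350473 i}{479094} + \frac{10815}{6518} = \frac{10815}{6518} - \frac{350473 i}{479094}$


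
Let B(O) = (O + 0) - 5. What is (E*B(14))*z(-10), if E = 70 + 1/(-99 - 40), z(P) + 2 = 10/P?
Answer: -262683/139 ≈ -1889.8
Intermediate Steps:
z(P) = -2 + 10/P
B(O) = -5 + O (B(O) = O - 5 = -5 + O)
E = 9729/139 (E = 70 + 1/(-139) = 70 - 1/139 = 9729/139 ≈ 69.993)
(E*B(14))*z(-10) = (9729*(-5 + 14)/139)*(-2 + 10/(-10)) = ((9729/139)*9)*(-2 + 10*(-1/10)) = 87561*(-2 - 1)/139 = (87561/139)*(-3) = -262683/139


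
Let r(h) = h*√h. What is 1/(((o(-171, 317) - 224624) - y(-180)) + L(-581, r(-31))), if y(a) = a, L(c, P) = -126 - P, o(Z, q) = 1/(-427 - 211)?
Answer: -91409871718/20527927161234725 - 12618364*I*√31/20527927161234725 ≈ -4.453e-6 - 3.4225e-9*I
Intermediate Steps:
o(Z, q) = -1/638 (o(Z, q) = 1/(-638) = -1/638)
r(h) = h^(3/2)
1/(((o(-171, 317) - 224624) - y(-180)) + L(-581, r(-31))) = 1/(((-1/638 - 224624) - 1*(-180)) + (-126 - (-31)^(3/2))) = 1/((-143310113/638 + 180) + (-126 - (-31)*I*√31)) = 1/(-143195273/638 + (-126 + 31*I*√31)) = 1/(-143275661/638 + 31*I*√31)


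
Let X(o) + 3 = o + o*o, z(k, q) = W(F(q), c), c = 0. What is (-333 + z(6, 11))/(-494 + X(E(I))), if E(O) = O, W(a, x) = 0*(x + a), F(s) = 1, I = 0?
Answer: 333/497 ≈ 0.67002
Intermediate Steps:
W(a, x) = 0 (W(a, x) = 0*(a + x) = 0)
z(k, q) = 0
X(o) = -3 + o + o**2 (X(o) = -3 + (o + o*o) = -3 + (o + o**2) = -3 + o + o**2)
(-333 + z(6, 11))/(-494 + X(E(I))) = (-333 + 0)/(-494 + (-3 + 0 + 0**2)) = -333/(-494 + (-3 + 0 + 0)) = -333/(-494 - 3) = -333/(-497) = -333*(-1/497) = 333/497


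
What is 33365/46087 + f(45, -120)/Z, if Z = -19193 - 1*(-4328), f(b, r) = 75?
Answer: 32834280/45672217 ≈ 0.71891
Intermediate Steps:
Z = -14865 (Z = -19193 + 4328 = -14865)
33365/46087 + f(45, -120)/Z = 33365/46087 + 75/(-14865) = 33365*(1/46087) + 75*(-1/14865) = 33365/46087 - 5/991 = 32834280/45672217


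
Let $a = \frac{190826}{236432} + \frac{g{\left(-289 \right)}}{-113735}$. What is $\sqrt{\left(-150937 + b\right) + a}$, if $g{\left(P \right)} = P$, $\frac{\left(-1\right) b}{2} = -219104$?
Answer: $\frac{3 \sqrt{2726940248221832648810}}{292289060} \approx 535.98$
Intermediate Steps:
$b = 438208$ ($b = \left(-2\right) \left(-219104\right) = 438208$)
$a = \frac{10885961979}{13445296760}$ ($a = \frac{190826}{236432} - \frac{289}{-113735} = 190826 \cdot \frac{1}{236432} - - \frac{289}{113735} = \frac{95413}{118216} + \frac{289}{113735} = \frac{10885961979}{13445296760} \approx 0.80965$)
$\sqrt{\left(-150937 + b\right) + a} = \sqrt{\left(-150937 + 438208\right) + \frac{10885961979}{13445296760}} = \sqrt{287271 + \frac{10885961979}{13445296760}} = \sqrt{\frac{3862454731503939}{13445296760}} = \frac{3 \sqrt{2726940248221832648810}}{292289060}$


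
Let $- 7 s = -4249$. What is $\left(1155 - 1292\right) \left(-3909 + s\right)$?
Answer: $452374$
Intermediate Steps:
$s = 607$ ($s = \left(- \frac{1}{7}\right) \left(-4249\right) = 607$)
$\left(1155 - 1292\right) \left(-3909 + s\right) = \left(1155 - 1292\right) \left(-3909 + 607\right) = \left(-137\right) \left(-3302\right) = 452374$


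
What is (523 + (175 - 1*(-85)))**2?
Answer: 613089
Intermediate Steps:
(523 + (175 - 1*(-85)))**2 = (523 + (175 + 85))**2 = (523 + 260)**2 = 783**2 = 613089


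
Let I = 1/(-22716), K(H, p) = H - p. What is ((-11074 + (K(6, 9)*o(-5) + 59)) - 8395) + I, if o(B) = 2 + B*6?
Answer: -439009417/22716 ≈ -19326.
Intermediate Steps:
o(B) = 2 + 6*B
I = -1/22716 ≈ -4.4022e-5
((-11074 + (K(6, 9)*o(-5) + 59)) - 8395) + I = ((-11074 + ((6 - 1*9)*(2 + 6*(-5)) + 59)) - 8395) - 1/22716 = ((-11074 + ((6 - 9)*(2 - 30) + 59)) - 8395) - 1/22716 = ((-11074 + (-3*(-28) + 59)) - 8395) - 1/22716 = ((-11074 + (84 + 59)) - 8395) - 1/22716 = ((-11074 + 143) - 8395) - 1/22716 = (-10931 - 8395) - 1/22716 = -19326 - 1/22716 = -439009417/22716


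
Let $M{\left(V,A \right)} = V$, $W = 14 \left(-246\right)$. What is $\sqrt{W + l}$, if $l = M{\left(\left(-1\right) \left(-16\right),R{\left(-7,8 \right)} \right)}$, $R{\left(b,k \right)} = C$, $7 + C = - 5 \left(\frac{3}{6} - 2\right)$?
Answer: $2 i \sqrt{857} \approx 58.549 i$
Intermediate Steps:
$W = -3444$
$C = \frac{1}{2}$ ($C = -7 - 5 \left(\frac{3}{6} - 2\right) = -7 - 5 \left(3 \cdot \frac{1}{6} - 2\right) = -7 - 5 \left(\frac{1}{2} - 2\right) = -7 - - \frac{15}{2} = -7 + \frac{15}{2} = \frac{1}{2} \approx 0.5$)
$R{\left(b,k \right)} = \frac{1}{2}$
$l = 16$ ($l = \left(-1\right) \left(-16\right) = 16$)
$\sqrt{W + l} = \sqrt{-3444 + 16} = \sqrt{-3428} = 2 i \sqrt{857}$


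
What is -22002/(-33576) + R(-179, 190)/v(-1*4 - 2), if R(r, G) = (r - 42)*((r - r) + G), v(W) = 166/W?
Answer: 705232481/464468 ≈ 1518.4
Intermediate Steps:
R(r, G) = G*(-42 + r) (R(r, G) = (-42 + r)*(0 + G) = (-42 + r)*G = G*(-42 + r))
-22002/(-33576) + R(-179, 190)/v(-1*4 - 2) = -22002/(-33576) + (190*(-42 - 179))/((166/(-1*4 - 2))) = -22002*(-1/33576) + (190*(-221))/((166/(-4 - 2))) = 3667/5596 - 41990/(166/(-6)) = 3667/5596 - 41990/(166*(-⅙)) = 3667/5596 - 41990/(-83/3) = 3667/5596 - 41990*(-3/83) = 3667/5596 + 125970/83 = 705232481/464468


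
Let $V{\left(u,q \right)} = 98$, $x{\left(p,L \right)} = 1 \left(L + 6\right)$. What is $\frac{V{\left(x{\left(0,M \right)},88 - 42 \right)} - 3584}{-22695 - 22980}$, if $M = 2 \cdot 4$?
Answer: $\frac{166}{2175} \approx 0.076322$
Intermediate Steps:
$M = 8$
$x{\left(p,L \right)} = 6 + L$ ($x{\left(p,L \right)} = 1 \left(6 + L\right) = 6 + L$)
$\frac{V{\left(x{\left(0,M \right)},88 - 42 \right)} - 3584}{-22695 - 22980} = \frac{98 - 3584}{-22695 - 22980} = - \frac{3486}{-22695 - 22980} = - \frac{3486}{-45675} = \left(-3486\right) \left(- \frac{1}{45675}\right) = \frac{166}{2175}$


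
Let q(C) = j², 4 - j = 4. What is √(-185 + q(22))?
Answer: I*√185 ≈ 13.601*I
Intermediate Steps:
j = 0 (j = 4 - 1*4 = 4 - 4 = 0)
q(C) = 0 (q(C) = 0² = 0)
√(-185 + q(22)) = √(-185 + 0) = √(-185) = I*√185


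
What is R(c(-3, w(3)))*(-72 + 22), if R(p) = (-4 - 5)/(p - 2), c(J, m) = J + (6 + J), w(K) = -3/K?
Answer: -225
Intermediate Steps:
c(J, m) = 6 + 2*J
R(p) = -9/(-2 + p)
R(c(-3, w(3)))*(-72 + 22) = (-9/(-2 + (6 + 2*(-3))))*(-72 + 22) = -9/(-2 + (6 - 6))*(-50) = -9/(-2 + 0)*(-50) = -9/(-2)*(-50) = -9*(-½)*(-50) = (9/2)*(-50) = -225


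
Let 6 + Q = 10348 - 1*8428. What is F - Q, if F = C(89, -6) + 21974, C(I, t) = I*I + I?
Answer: 28070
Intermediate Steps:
Q = 1914 (Q = -6 + (10348 - 1*8428) = -6 + (10348 - 8428) = -6 + 1920 = 1914)
C(I, t) = I + I² (C(I, t) = I² + I = I + I²)
F = 29984 (F = 89*(1 + 89) + 21974 = 89*90 + 21974 = 8010 + 21974 = 29984)
F - Q = 29984 - 1*1914 = 29984 - 1914 = 28070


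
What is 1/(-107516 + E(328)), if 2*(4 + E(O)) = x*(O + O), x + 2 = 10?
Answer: -1/104896 ≈ -9.5333e-6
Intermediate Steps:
x = 8 (x = -2 + 10 = 8)
E(O) = -4 + 8*O (E(O) = -4 + (8*(O + O))/2 = -4 + (8*(2*O))/2 = -4 + (16*O)/2 = -4 + 8*O)
1/(-107516 + E(328)) = 1/(-107516 + (-4 + 8*328)) = 1/(-107516 + (-4 + 2624)) = 1/(-107516 + 2620) = 1/(-104896) = -1/104896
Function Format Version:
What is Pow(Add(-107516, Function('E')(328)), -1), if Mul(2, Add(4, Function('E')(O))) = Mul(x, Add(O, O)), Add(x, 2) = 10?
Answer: Rational(-1, 104896) ≈ -9.5333e-6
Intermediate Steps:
x = 8 (x = Add(-2, 10) = 8)
Function('E')(O) = Add(-4, Mul(8, O)) (Function('E')(O) = Add(-4, Mul(Rational(1, 2), Mul(8, Add(O, O)))) = Add(-4, Mul(Rational(1, 2), Mul(8, Mul(2, O)))) = Add(-4, Mul(Rational(1, 2), Mul(16, O))) = Add(-4, Mul(8, O)))
Pow(Add(-107516, Function('E')(328)), -1) = Pow(Add(-107516, Add(-4, Mul(8, 328))), -1) = Pow(Add(-107516, Add(-4, 2624)), -1) = Pow(Add(-107516, 2620), -1) = Pow(-104896, -1) = Rational(-1, 104896)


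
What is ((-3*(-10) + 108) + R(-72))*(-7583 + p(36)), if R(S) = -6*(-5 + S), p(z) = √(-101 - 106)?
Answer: -4549800 + 1800*I*√23 ≈ -4.5498e+6 + 8632.5*I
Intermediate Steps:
p(z) = 3*I*√23 (p(z) = √(-207) = 3*I*√23)
R(S) = 30 - 6*S
((-3*(-10) + 108) + R(-72))*(-7583 + p(36)) = ((-3*(-10) + 108) + (30 - 6*(-72)))*(-7583 + 3*I*√23) = ((30 + 108) + (30 + 432))*(-7583 + 3*I*√23) = (138 + 462)*(-7583 + 3*I*√23) = 600*(-7583 + 3*I*√23) = -4549800 + 1800*I*√23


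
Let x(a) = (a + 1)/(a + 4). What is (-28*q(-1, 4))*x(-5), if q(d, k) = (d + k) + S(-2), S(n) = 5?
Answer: -896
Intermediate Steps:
x(a) = (1 + a)/(4 + a)
q(d, k) = 5 + d + k (q(d, k) = (d + k) + 5 = 5 + d + k)
(-28*q(-1, 4))*x(-5) = (-28*(5 - 1 + 4))*((1 - 5)/(4 - 5)) = (-28*8)*(-4/(-1)) = -(-224)*(-4) = -224*4 = -896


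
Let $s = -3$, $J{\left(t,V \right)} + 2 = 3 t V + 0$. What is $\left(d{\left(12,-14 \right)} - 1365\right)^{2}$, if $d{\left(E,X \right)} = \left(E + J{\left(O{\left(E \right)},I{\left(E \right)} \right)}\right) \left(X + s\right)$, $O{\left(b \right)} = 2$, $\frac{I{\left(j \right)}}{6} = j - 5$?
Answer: $33860761$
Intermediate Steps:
$I{\left(j \right)} = -30 + 6 j$ ($I{\left(j \right)} = 6 \left(j - 5\right) = 6 \left(-5 + j\right) = -30 + 6 j$)
$J{\left(t,V \right)} = -2 + 3 V t$ ($J{\left(t,V \right)} = -2 + \left(3 t V + 0\right) = -2 + \left(3 V t + 0\right) = -2 + 3 V t$)
$d{\left(E,X \right)} = \left(-182 + 37 E\right) \left(-3 + X\right)$ ($d{\left(E,X \right)} = \left(E + \left(-2 + 3 \left(-30 + 6 E\right) 2\right)\right) \left(X - 3\right) = \left(E + \left(-2 + \left(-180 + 36 E\right)\right)\right) \left(-3 + X\right) = \left(E + \left(-182 + 36 E\right)\right) \left(-3 + X\right) = \left(-182 + 37 E\right) \left(-3 + X\right)$)
$\left(d{\left(12,-14 \right)} - 1365\right)^{2} = \left(\left(546 - -2548 - 1332 + 37 \cdot 12 \left(-14\right)\right) - 1365\right)^{2} = \left(\left(546 + 2548 - 1332 - 6216\right) - 1365\right)^{2} = \left(-4454 - 1365\right)^{2} = \left(-5819\right)^{2} = 33860761$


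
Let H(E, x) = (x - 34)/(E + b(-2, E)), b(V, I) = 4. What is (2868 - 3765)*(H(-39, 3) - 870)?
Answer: 27285843/35 ≈ 7.7960e+5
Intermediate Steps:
H(E, x) = (-34 + x)/(4 + E) (H(E, x) = (x - 34)/(E + 4) = (-34 + x)/(4 + E))
(2868 - 3765)*(H(-39, 3) - 870) = (2868 - 3765)*((-34 + 3)/(4 - 39) - 870) = -897*(-31/(-35) - 870) = -897*(-1/35*(-31) - 870) = -897*(31/35 - 870) = -897*(-30419/35) = 27285843/35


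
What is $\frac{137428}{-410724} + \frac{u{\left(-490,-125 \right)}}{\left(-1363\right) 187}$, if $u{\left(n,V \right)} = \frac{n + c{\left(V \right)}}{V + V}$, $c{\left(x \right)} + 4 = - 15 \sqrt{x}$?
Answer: $- \frac{1094643676832}{3271429495125} - \frac{3 i \sqrt{5}}{2548810} \approx -0.33461 - 2.6319 \cdot 10^{-6} i$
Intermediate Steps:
$c{\left(x \right)} = -4 - 15 \sqrt{x}$
$u{\left(n,V \right)} = \frac{-4 + n - 15 \sqrt{V}}{2 V}$ ($u{\left(n,V \right)} = \frac{n - \left(4 + 15 \sqrt{V}\right)}{V + V} = \frac{-4 + n - 15 \sqrt{V}}{2 V}$)
$\frac{137428}{-410724} + \frac{u{\left(-490,-125 \right)}}{\left(-1363\right) 187} = \frac{137428}{-410724} + \frac{\frac{1}{2} \frac{1}{-125} \left(-4 - 490 - 15 \sqrt{-125}\right)}{\left(-1363\right) 187} = 137428 \left(- \frac{1}{410724}\right) + \frac{\frac{1}{2} \left(- \frac{1}{125}\right) \left(-4 - 490 - 15 \cdot 5 i \sqrt{5}\right)}{-254881} = - \frac{34357}{102681} + \frac{1}{2} \left(- \frac{1}{125}\right) \left(-4 - 490 - 75 i \sqrt{5}\right) \left(- \frac{1}{254881}\right) = - \frac{34357}{102681} + \frac{1}{2} \left(- \frac{1}{125}\right) \left(-494 - 75 i \sqrt{5}\right) \left(- \frac{1}{254881}\right) = - \frac{34357}{102681} + \left(\frac{247}{125} + \frac{3 i \sqrt{5}}{10}\right) \left(- \frac{1}{254881}\right) = - \frac{34357}{102681} - \left(\frac{247}{31860125} + \frac{3 i \sqrt{5}}{2548810}\right) = - \frac{1094643676832}{3271429495125} - \frac{3 i \sqrt{5}}{2548810}$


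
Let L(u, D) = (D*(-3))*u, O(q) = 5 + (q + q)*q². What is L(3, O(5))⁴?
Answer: 27741552350625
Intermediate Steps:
O(q) = 5 + 2*q³ (O(q) = 5 + (2*q)*q² = 5 + 2*q³)
L(u, D) = -3*D*u (L(u, D) = (-3*D)*u = -3*D*u)
L(3, O(5))⁴ = (-3*(5 + 2*5³)*3)⁴ = (-3*(5 + 2*125)*3)⁴ = (-3*(5 + 250)*3)⁴ = (-3*255*3)⁴ = (-2295)⁴ = 27741552350625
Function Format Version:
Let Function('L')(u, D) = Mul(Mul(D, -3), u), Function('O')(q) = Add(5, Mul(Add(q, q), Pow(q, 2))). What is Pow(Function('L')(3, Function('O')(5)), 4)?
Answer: 27741552350625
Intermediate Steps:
Function('O')(q) = Add(5, Mul(2, Pow(q, 3))) (Function('O')(q) = Add(5, Mul(Mul(2, q), Pow(q, 2))) = Add(5, Mul(2, Pow(q, 3))))
Function('L')(u, D) = Mul(-3, D, u) (Function('L')(u, D) = Mul(Mul(-3, D), u) = Mul(-3, D, u))
Pow(Function('L')(3, Function('O')(5)), 4) = Pow(Mul(-3, Add(5, Mul(2, Pow(5, 3))), 3), 4) = Pow(Mul(-3, Add(5, Mul(2, 125)), 3), 4) = Pow(Mul(-3, Add(5, 250), 3), 4) = Pow(Mul(-3, 255, 3), 4) = Pow(-2295, 4) = 27741552350625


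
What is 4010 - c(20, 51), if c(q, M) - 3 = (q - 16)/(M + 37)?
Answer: 88153/22 ≈ 4007.0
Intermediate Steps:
c(q, M) = 3 + (-16 + q)/(37 + M) (c(q, M) = 3 + (q - 16)/(M + 37) = 3 + (-16 + q)/(37 + M))
4010 - c(20, 51) = 4010 - (95 + 20 + 3*51)/(37 + 51) = 4010 - (95 + 20 + 153)/88 = 4010 - 268/88 = 4010 - 1*67/22 = 4010 - 67/22 = 88153/22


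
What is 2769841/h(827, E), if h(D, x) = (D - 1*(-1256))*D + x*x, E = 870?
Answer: 2769841/2479541 ≈ 1.1171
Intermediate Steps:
h(D, x) = x² + D*(1256 + D) (h(D, x) = (D + 1256)*D + x² = (1256 + D)*D + x² = D*(1256 + D) + x² = x² + D*(1256 + D))
2769841/h(827, E) = 2769841/(827² + 870² + 1256*827) = 2769841/(683929 + 756900 + 1038712) = 2769841/2479541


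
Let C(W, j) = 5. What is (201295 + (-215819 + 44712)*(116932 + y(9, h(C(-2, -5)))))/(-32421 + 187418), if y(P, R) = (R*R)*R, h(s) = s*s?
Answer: -22681229304/154997 ≈ -1.4633e+5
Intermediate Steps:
h(s) = s²
y(P, R) = R³ (y(P, R) = R²*R = R³)
(201295 + (-215819 + 44712)*(116932 + y(9, h(C(-2, -5)))))/(-32421 + 187418) = (201295 + (-215819 + 44712)*(116932 + (5²)³))/(-32421 + 187418) = (201295 - 171107*(116932 + 25³))/154997 = (201295 - 171107*(116932 + 15625))*(1/154997) = (201295 - 171107*132557)*(1/154997) = (201295 - 22681430599)*(1/154997) = -22681229304*1/154997 = -22681229304/154997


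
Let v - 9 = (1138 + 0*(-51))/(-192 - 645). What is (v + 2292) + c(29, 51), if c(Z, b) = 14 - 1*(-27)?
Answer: 1959116/837 ≈ 2340.6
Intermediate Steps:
c(Z, b) = 41 (c(Z, b) = 14 + 27 = 41)
v = 6395/837 (v = 9 + (1138 + 0*(-51))/(-192 - 645) = 9 + (1138 + 0)/(-837) = 9 + 1138*(-1/837) = 9 - 1138/837 = 6395/837 ≈ 7.6404)
(v + 2292) + c(29, 51) = (6395/837 + 2292) + 41 = 1924799/837 + 41 = 1959116/837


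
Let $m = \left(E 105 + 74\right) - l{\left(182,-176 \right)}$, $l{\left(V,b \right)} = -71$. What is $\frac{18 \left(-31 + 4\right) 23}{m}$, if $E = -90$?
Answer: $\frac{11178}{9305} \approx 1.2013$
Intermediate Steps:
$m = -9305$ ($m = \left(\left(-90\right) 105 + 74\right) - -71 = \left(-9450 + 74\right) + 71 = -9376 + 71 = -9305$)
$\frac{18 \left(-31 + 4\right) 23}{m} = \frac{18 \left(-31 + 4\right) 23}{-9305} = 18 \left(\left(-27\right) 23\right) \left(- \frac{1}{9305}\right) = 18 \left(-621\right) \left(- \frac{1}{9305}\right) = \left(-11178\right) \left(- \frac{1}{9305}\right) = \frac{11178}{9305}$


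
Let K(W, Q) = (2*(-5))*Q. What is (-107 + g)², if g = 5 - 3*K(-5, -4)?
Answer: 49284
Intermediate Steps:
K(W, Q) = -10*Q
g = -115 (g = 5 - (-30)*(-4) = 5 - 3*40 = 5 - 120 = -115)
(-107 + g)² = (-107 - 115)² = (-222)² = 49284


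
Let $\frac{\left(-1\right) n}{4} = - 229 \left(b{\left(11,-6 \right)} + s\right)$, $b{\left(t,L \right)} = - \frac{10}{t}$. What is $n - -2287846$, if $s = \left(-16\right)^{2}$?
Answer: $\frac{27736602}{11} \approx 2.5215 \cdot 10^{6}$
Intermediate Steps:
$s = 256$
$n = \frac{2570296}{11}$ ($n = - 4 \left(- 229 \left(- \frac{10}{11} + 256\right)\right) = - 4 \left(\left(-229\right) \frac{2806}{11}\right) = \left(-4\right) \left(- \frac{642574}{11}\right) = \frac{2570296}{11} \approx 2.3366 \cdot 10^{5}$)
$n - -2287846 = \frac{2570296}{11} - -2287846 = \frac{2570296}{11} + 2287846 = \frac{27736602}{11}$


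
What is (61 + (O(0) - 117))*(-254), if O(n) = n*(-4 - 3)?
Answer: 14224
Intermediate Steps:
O(n) = -7*n (O(n) = n*(-7) = -7*n)
(61 + (O(0) - 117))*(-254) = (61 + (-7*0 - 117))*(-254) = (61 + (0 - 117))*(-254) = (61 - 117)*(-254) = -56*(-254) = 14224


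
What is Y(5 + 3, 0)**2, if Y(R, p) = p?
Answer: 0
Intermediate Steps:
Y(5 + 3, 0)**2 = 0**2 = 0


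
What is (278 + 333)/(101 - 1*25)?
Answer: 611/76 ≈ 8.0395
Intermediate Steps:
(278 + 333)/(101 - 1*25) = 611/(101 - 25) = 611/76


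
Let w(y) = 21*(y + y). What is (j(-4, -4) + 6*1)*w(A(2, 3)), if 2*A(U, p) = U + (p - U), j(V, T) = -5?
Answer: 63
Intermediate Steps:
A(U, p) = p/2 (A(U, p) = (U + (p - U))/2 = p/2)
w(y) = 42*y (w(y) = 21*(2*y) = 42*y)
(j(-4, -4) + 6*1)*w(A(2, 3)) = (-5 + 6*1)*(42*((½)*3)) = (-5 + 6)*(42*(3/2)) = 1*63 = 63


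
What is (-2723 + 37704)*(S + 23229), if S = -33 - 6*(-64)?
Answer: 824851980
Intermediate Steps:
S = 351 (S = -33 + 384 = 351)
(-2723 + 37704)*(S + 23229) = (-2723 + 37704)*(351 + 23229) = 34981*23580 = 824851980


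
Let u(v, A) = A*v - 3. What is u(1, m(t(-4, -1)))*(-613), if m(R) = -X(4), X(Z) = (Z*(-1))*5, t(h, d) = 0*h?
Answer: -10421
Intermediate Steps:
t(h, d) = 0
X(Z) = -5*Z (X(Z) = -Z*5 = -5*Z)
m(R) = 20 (m(R) = -(-5)*4 = -1*(-20) = 20)
u(v, A) = -3 + A*v
u(1, m(t(-4, -1)))*(-613) = (-3 + 20*1)*(-613) = (-3 + 20)*(-613) = 17*(-613) = -10421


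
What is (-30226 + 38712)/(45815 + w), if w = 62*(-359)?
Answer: 8486/23557 ≈ 0.36023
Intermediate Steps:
w = -22258
(-30226 + 38712)/(45815 + w) = (-30226 + 38712)/(45815 - 22258) = 8486/23557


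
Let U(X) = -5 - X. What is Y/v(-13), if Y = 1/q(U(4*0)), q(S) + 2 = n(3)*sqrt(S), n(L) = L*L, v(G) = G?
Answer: 2/5317 + 9*I*sqrt(5)/5317 ≈ 0.00037615 + 0.003785*I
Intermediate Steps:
n(L) = L**2
q(S) = -2 + 9*sqrt(S) (q(S) = -2 + 3**2*sqrt(S) = -2 + 9*sqrt(S))
Y = 1/(-2 + 9*I*sqrt(5)) (Y = 1/(-2 + 9*sqrt(-5 - 4*0)) = 1/(-2 + 9*sqrt(-5 - 1*0)) = 1/(-2 + 9*sqrt(-5 + 0)) = 1/(-2 + 9*sqrt(-5)) = 1/(-2 + 9*(I*sqrt(5))) = 1/(-2 + 9*I*sqrt(5)) ≈ -0.00489 - 0.049204*I)
Y/v(-13) = (-2/409 - 9*I*sqrt(5)/409)/(-13) = (-2/409 - 9*I*sqrt(5)/409)*(-1/13) = 2/5317 + 9*I*sqrt(5)/5317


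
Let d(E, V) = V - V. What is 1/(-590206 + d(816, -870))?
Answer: -1/590206 ≈ -1.6943e-6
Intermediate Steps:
d(E, V) = 0
1/(-590206 + d(816, -870)) = 1/(-590206 + 0) = 1/(-590206) = -1/590206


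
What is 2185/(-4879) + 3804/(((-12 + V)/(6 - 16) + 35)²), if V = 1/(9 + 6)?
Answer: 353192830415/143803846039 ≈ 2.4561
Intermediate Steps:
V = 1/15 ≈ 0.066667
2185/(-4879) + 3804/(((-12 + V)/(6 - 16) + 35)²) = 2185/(-4879) + 3804/(((-12 + 1/15)/(6 - 16) + 35)²) = 2185*(-1/4879) + 3804/((-179/15/(-10) + 35)²) = -2185/4879 + 3804/((-179/15*(-⅒) + 35)²) = -2185/4879 + 3804/((179/150 + 35)²) = -2185/4879 + 3804/((5429/150)²) = -2185/4879 + 3804/(29474041/22500) = -2185/4879 + 3804*(22500/29474041) = -2185/4879 + 85590000/29474041 = 353192830415/143803846039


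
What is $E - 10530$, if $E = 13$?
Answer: $-10517$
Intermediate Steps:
$E - 10530 = 13 - 10530 = -10517$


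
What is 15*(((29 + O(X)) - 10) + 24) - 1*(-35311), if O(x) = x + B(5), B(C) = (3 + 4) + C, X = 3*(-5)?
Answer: 35911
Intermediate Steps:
X = -15
B(C) = 7 + C
O(x) = 12 + x (O(x) = x + (7 + 5) = x + 12 = 12 + x)
15*(((29 + O(X)) - 10) + 24) - 1*(-35311) = 15*(((29 + (12 - 15)) - 10) + 24) - 1*(-35311) = 15*(((29 - 3) - 10) + 24) + 35311 = 15*((26 - 10) + 24) + 35311 = 15*(16 + 24) + 35311 = 15*40 + 35311 = 600 + 35311 = 35911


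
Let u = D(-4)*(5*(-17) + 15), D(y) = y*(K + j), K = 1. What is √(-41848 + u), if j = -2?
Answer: 4*I*√2633 ≈ 205.25*I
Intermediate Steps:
D(y) = -y (D(y) = y*(1 - 2) = y*(-1) = -y)
u = -280 (u = (-1*(-4))*(5*(-17) + 15) = 4*(-85 + 15) = 4*(-70) = -280)
√(-41848 + u) = √(-41848 - 280) = √(-42128) = 4*I*√2633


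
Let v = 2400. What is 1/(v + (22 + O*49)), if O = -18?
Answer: 1/1540 ≈ 0.00064935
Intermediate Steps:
1/(v + (22 + O*49)) = 1/(2400 + (22 - 18*49)) = 1/(2400 + (22 - 882)) = 1/(2400 - 860) = 1/1540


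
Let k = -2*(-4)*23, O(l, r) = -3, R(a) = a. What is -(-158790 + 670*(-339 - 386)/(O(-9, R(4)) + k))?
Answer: 29226740/181 ≈ 1.6147e+5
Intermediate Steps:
k = 184 (k = 8*23 = 184)
-(-158790 + 670*(-339 - 386)/(O(-9, R(4)) + k)) = -(-158790 + 670*(-339 - 386)/(-3 + 184)) = -670/(1/(-237 - 725/181)) = -670/(1/(-43622/181)) = -670/(-181/43622) = -670*(-43622/181) = 29226740/181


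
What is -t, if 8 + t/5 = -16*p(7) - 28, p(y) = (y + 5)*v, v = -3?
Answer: -2700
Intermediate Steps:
p(y) = -15 - 3*y (p(y) = (y + 5)*(-3) = (5 + y)*(-3) = -15 - 3*y)
t = 2700 (t = -40 + 5*(-16*(-15 - 3*7) - 28) = -40 + 5*(-16*(-15 - 21) - 28) = -40 + 5*(-16*(-36) - 28) = -40 + 5*(576 - 28) = -40 + 5*548 = -40 + 2740 = 2700)
-t = -1*2700 = -2700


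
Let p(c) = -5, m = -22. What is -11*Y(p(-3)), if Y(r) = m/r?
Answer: -242/5 ≈ -48.400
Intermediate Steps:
Y(r) = -22/r
-11*Y(p(-3)) = -(-242)/(-5) = -(-242)*(-1)/5 = -11*22/5 = -242/5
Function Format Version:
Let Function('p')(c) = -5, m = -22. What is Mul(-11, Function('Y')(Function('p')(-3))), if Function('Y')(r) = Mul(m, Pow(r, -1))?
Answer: Rational(-242, 5) ≈ -48.400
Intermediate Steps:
Function('Y')(r) = Mul(-22, Pow(r, -1))
Mul(-11, Function('Y')(Function('p')(-3))) = Mul(-11, Mul(-22, Pow(-5, -1))) = Mul(-11, Mul(-22, Rational(-1, 5))) = Mul(-11, Rational(22, 5)) = Rational(-242, 5)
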